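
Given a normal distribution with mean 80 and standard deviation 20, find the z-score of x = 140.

3

Step 1: Recall the z-score formula: z = (x - mu) / sigma
Step 2: Substitute values: z = (140 - 80) / 20
Step 3: z = 60 / 20 = 3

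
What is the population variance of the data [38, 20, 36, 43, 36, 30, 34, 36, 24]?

45.7778

Step 1: Compute the mean: (38 + 20 + 36 + 43 + 36 + 30 + 34 + 36 + 24) / 9 = 33
Step 2: Compute squared deviations from the mean:
  (38 - 33)^2 = 25
  (20 - 33)^2 = 169
  (36 - 33)^2 = 9
  (43 - 33)^2 = 100
  (36 - 33)^2 = 9
  (30 - 33)^2 = 9
  (34 - 33)^2 = 1
  (36 - 33)^2 = 9
  (24 - 33)^2 = 81
Step 3: Sum of squared deviations = 412
Step 4: Population variance = 412 / 9 = 45.7778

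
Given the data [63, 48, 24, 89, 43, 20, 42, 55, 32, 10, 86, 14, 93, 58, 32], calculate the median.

43

Step 1: Sort the data in ascending order: [10, 14, 20, 24, 32, 32, 42, 43, 48, 55, 58, 63, 86, 89, 93]
Step 2: The number of values is n = 15.
Step 3: Since n is odd, the median is the middle value at position 8: 43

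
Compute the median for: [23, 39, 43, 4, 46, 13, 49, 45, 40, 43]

41.5

Step 1: Sort the data in ascending order: [4, 13, 23, 39, 40, 43, 43, 45, 46, 49]
Step 2: The number of values is n = 10.
Step 3: Since n is even, the median is the average of positions 5 and 6:
  Median = (40 + 43) / 2 = 41.5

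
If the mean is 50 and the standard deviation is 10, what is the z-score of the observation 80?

3

Step 1: Recall the z-score formula: z = (x - mu) / sigma
Step 2: Substitute values: z = (80 - 50) / 10
Step 3: z = 30 / 10 = 3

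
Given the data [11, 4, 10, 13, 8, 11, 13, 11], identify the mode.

11

Step 1: Count the frequency of each value:
  4: appears 1 time(s)
  8: appears 1 time(s)
  10: appears 1 time(s)
  11: appears 3 time(s)
  13: appears 2 time(s)
Step 2: The value 11 appears most frequently (3 times).
Step 3: Mode = 11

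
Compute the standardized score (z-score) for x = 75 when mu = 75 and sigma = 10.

0

Step 1: Recall the z-score formula: z = (x - mu) / sigma
Step 2: Substitute values: z = (75 - 75) / 10
Step 3: z = 0 / 10 = 0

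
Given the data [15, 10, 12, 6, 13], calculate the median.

12

Step 1: Sort the data in ascending order: [6, 10, 12, 13, 15]
Step 2: The number of values is n = 5.
Step 3: Since n is odd, the median is the middle value at position 3: 12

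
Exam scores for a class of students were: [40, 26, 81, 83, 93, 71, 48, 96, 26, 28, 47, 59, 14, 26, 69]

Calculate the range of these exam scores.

82

Step 1: Identify the maximum value: max = 96
Step 2: Identify the minimum value: min = 14
Step 3: Range = max - min = 96 - 14 = 82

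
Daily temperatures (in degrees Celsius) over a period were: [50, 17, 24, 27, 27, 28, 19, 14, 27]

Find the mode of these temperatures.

27

Step 1: Count the frequency of each value:
  14: appears 1 time(s)
  17: appears 1 time(s)
  19: appears 1 time(s)
  24: appears 1 time(s)
  27: appears 3 time(s)
  28: appears 1 time(s)
  50: appears 1 time(s)
Step 2: The value 27 appears most frequently (3 times).
Step 3: Mode = 27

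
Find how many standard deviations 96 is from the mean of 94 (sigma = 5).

0.4

Step 1: Recall the z-score formula: z = (x - mu) / sigma
Step 2: Substitute values: z = (96 - 94) / 5
Step 3: z = 2 / 5 = 0.4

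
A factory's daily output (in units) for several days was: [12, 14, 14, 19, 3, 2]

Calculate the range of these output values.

17

Step 1: Identify the maximum value: max = 19
Step 2: Identify the minimum value: min = 2
Step 3: Range = max - min = 19 - 2 = 17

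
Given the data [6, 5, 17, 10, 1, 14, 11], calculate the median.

10

Step 1: Sort the data in ascending order: [1, 5, 6, 10, 11, 14, 17]
Step 2: The number of values is n = 7.
Step 3: Since n is odd, the median is the middle value at position 4: 10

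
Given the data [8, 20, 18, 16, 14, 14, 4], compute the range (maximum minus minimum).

16

Step 1: Identify the maximum value: max = 20
Step 2: Identify the minimum value: min = 4
Step 3: Range = max - min = 20 - 4 = 16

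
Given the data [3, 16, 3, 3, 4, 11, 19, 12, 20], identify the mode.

3

Step 1: Count the frequency of each value:
  3: appears 3 time(s)
  4: appears 1 time(s)
  11: appears 1 time(s)
  12: appears 1 time(s)
  16: appears 1 time(s)
  19: appears 1 time(s)
  20: appears 1 time(s)
Step 2: The value 3 appears most frequently (3 times).
Step 3: Mode = 3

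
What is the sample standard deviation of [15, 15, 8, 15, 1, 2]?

6.6533

Step 1: Compute the mean: 9.3333
Step 2: Sum of squared deviations from the mean: 221.3333
Step 3: Sample variance = 221.3333 / 5 = 44.2667
Step 4: Standard deviation = sqrt(44.2667) = 6.6533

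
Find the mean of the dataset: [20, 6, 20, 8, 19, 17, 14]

14.8571

Step 1: Sum all values: 20 + 6 + 20 + 8 + 19 + 17 + 14 = 104
Step 2: Count the number of values: n = 7
Step 3: Mean = sum / n = 104 / 7 = 14.8571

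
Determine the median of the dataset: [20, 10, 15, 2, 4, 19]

12.5

Step 1: Sort the data in ascending order: [2, 4, 10, 15, 19, 20]
Step 2: The number of values is n = 6.
Step 3: Since n is even, the median is the average of positions 3 and 4:
  Median = (10 + 15) / 2 = 12.5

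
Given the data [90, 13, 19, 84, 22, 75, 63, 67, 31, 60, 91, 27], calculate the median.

61.5

Step 1: Sort the data in ascending order: [13, 19, 22, 27, 31, 60, 63, 67, 75, 84, 90, 91]
Step 2: The number of values is n = 12.
Step 3: Since n is even, the median is the average of positions 6 and 7:
  Median = (60 + 63) / 2 = 61.5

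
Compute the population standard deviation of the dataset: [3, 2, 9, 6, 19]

6.1123

Step 1: Compute the mean: 7.8
Step 2: Sum of squared deviations from the mean: 186.8
Step 3: Population variance = 186.8 / 5 = 37.36
Step 4: Standard deviation = sqrt(37.36) = 6.1123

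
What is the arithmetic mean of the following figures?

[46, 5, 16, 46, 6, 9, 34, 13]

21.875

Step 1: Sum all values: 46 + 5 + 16 + 46 + 6 + 9 + 34 + 13 = 175
Step 2: Count the number of values: n = 8
Step 3: Mean = sum / n = 175 / 8 = 21.875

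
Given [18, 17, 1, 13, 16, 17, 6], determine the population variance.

36.8163

Step 1: Compute the mean: (18 + 17 + 1 + 13 + 16 + 17 + 6) / 7 = 12.5714
Step 2: Compute squared deviations from the mean:
  (18 - 12.5714)^2 = 29.4694
  (17 - 12.5714)^2 = 19.6122
  (1 - 12.5714)^2 = 133.898
  (13 - 12.5714)^2 = 0.1837
  (16 - 12.5714)^2 = 11.7551
  (17 - 12.5714)^2 = 19.6122
  (6 - 12.5714)^2 = 43.1837
Step 3: Sum of squared deviations = 257.7143
Step 4: Population variance = 257.7143 / 7 = 36.8163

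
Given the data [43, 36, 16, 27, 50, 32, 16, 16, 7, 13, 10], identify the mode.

16

Step 1: Count the frequency of each value:
  7: appears 1 time(s)
  10: appears 1 time(s)
  13: appears 1 time(s)
  16: appears 3 time(s)
  27: appears 1 time(s)
  32: appears 1 time(s)
  36: appears 1 time(s)
  43: appears 1 time(s)
  50: appears 1 time(s)
Step 2: The value 16 appears most frequently (3 times).
Step 3: Mode = 16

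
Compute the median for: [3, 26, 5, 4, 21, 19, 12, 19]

15.5

Step 1: Sort the data in ascending order: [3, 4, 5, 12, 19, 19, 21, 26]
Step 2: The number of values is n = 8.
Step 3: Since n is even, the median is the average of positions 4 and 5:
  Median = (12 + 19) / 2 = 15.5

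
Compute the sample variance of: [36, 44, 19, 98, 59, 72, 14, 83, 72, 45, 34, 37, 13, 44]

670.9011

Step 1: Compute the mean: (36 + 44 + 19 + 98 + 59 + 72 + 14 + 83 + 72 + 45 + 34 + 37 + 13 + 44) / 14 = 47.8571
Step 2: Compute squared deviations from the mean:
  (36 - 47.8571)^2 = 140.5918
  (44 - 47.8571)^2 = 14.8776
  (19 - 47.8571)^2 = 832.7347
  (98 - 47.8571)^2 = 2514.3061
  (59 - 47.8571)^2 = 124.1633
  (72 - 47.8571)^2 = 582.8776
  (14 - 47.8571)^2 = 1146.3061
  (83 - 47.8571)^2 = 1235.0204
  (72 - 47.8571)^2 = 582.8776
  (45 - 47.8571)^2 = 8.1633
  (34 - 47.8571)^2 = 192.0204
  (37 - 47.8571)^2 = 117.8776
  (13 - 47.8571)^2 = 1215.0204
  (44 - 47.8571)^2 = 14.8776
Step 3: Sum of squared deviations = 8721.7143
Step 4: Sample variance = 8721.7143 / 13 = 670.9011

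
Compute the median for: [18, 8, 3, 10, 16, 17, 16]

16

Step 1: Sort the data in ascending order: [3, 8, 10, 16, 16, 17, 18]
Step 2: The number of values is n = 7.
Step 3: Since n is odd, the median is the middle value at position 4: 16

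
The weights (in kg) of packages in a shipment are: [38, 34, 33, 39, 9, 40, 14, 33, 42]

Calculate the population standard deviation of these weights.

11.0755

Step 1: Compute the mean: 31.3333
Step 2: Sum of squared deviations from the mean: 1104
Step 3: Population variance = 1104 / 9 = 122.6667
Step 4: Standard deviation = sqrt(122.6667) = 11.0755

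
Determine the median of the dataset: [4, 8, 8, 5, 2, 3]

4.5

Step 1: Sort the data in ascending order: [2, 3, 4, 5, 8, 8]
Step 2: The number of values is n = 6.
Step 3: Since n is even, the median is the average of positions 3 and 4:
  Median = (4 + 5) / 2 = 4.5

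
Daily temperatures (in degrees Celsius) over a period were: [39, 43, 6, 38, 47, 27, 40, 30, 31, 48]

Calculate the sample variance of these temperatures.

152.5444

Step 1: Compute the mean: (39 + 43 + 6 + 38 + 47 + 27 + 40 + 30 + 31 + 48) / 10 = 34.9
Step 2: Compute squared deviations from the mean:
  (39 - 34.9)^2 = 16.81
  (43 - 34.9)^2 = 65.61
  (6 - 34.9)^2 = 835.21
  (38 - 34.9)^2 = 9.61
  (47 - 34.9)^2 = 146.41
  (27 - 34.9)^2 = 62.41
  (40 - 34.9)^2 = 26.01
  (30 - 34.9)^2 = 24.01
  (31 - 34.9)^2 = 15.21
  (48 - 34.9)^2 = 171.61
Step 3: Sum of squared deviations = 1372.9
Step 4: Sample variance = 1372.9 / 9 = 152.5444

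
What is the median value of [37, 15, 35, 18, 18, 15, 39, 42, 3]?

18

Step 1: Sort the data in ascending order: [3, 15, 15, 18, 18, 35, 37, 39, 42]
Step 2: The number of values is n = 9.
Step 3: Since n is odd, the median is the middle value at position 5: 18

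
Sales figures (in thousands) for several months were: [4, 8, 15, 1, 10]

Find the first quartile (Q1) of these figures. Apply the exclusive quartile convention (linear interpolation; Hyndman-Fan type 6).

2.5

Step 1: Sort the data: [1, 4, 8, 10, 15]
Step 2: n = 5
Step 3: Using the exclusive quartile method:
  Q1 = 2.5
  Q2 (median) = 8
  Q3 = 12.5
  IQR = Q3 - Q1 = 12.5 - 2.5 = 10
Step 4: Q1 = 2.5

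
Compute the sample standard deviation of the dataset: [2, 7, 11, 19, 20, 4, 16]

7.2506

Step 1: Compute the mean: 11.2857
Step 2: Sum of squared deviations from the mean: 315.4286
Step 3: Sample variance = 315.4286 / 6 = 52.5714
Step 4: Standard deviation = sqrt(52.5714) = 7.2506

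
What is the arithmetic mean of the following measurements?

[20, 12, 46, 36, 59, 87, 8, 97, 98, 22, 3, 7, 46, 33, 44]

41.2

Step 1: Sum all values: 20 + 12 + 46 + 36 + 59 + 87 + 8 + 97 + 98 + 22 + 3 + 7 + 46 + 33 + 44 = 618
Step 2: Count the number of values: n = 15
Step 3: Mean = sum / n = 618 / 15 = 41.2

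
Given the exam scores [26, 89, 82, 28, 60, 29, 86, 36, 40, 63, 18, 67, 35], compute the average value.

50.6923

Step 1: Sum all values: 26 + 89 + 82 + 28 + 60 + 29 + 86 + 36 + 40 + 63 + 18 + 67 + 35 = 659
Step 2: Count the number of values: n = 13
Step 3: Mean = sum / n = 659 / 13 = 50.6923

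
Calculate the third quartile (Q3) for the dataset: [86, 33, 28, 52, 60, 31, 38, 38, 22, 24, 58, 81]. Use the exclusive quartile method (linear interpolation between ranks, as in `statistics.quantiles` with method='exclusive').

59.5

Step 1: Sort the data: [22, 24, 28, 31, 33, 38, 38, 52, 58, 60, 81, 86]
Step 2: n = 12
Step 3: Using the exclusive quartile method:
  Q1 = 28.75
  Q2 (median) = 38
  Q3 = 59.5
  IQR = Q3 - Q1 = 59.5 - 28.75 = 30.75
Step 4: Q3 = 59.5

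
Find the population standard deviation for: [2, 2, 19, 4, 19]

8.0349

Step 1: Compute the mean: 9.2
Step 2: Sum of squared deviations from the mean: 322.8
Step 3: Population variance = 322.8 / 5 = 64.56
Step 4: Standard deviation = sqrt(64.56) = 8.0349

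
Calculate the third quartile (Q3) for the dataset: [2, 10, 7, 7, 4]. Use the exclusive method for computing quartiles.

8.5

Step 1: Sort the data: [2, 4, 7, 7, 10]
Step 2: n = 5
Step 3: Using the exclusive quartile method:
  Q1 = 3
  Q2 (median) = 7
  Q3 = 8.5
  IQR = Q3 - Q1 = 8.5 - 3 = 5.5
Step 4: Q3 = 8.5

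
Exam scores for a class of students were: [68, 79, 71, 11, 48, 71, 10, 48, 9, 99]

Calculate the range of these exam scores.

90

Step 1: Identify the maximum value: max = 99
Step 2: Identify the minimum value: min = 9
Step 3: Range = max - min = 99 - 9 = 90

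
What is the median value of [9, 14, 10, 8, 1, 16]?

9.5

Step 1: Sort the data in ascending order: [1, 8, 9, 10, 14, 16]
Step 2: The number of values is n = 6.
Step 3: Since n is even, the median is the average of positions 3 and 4:
  Median = (9 + 10) / 2 = 9.5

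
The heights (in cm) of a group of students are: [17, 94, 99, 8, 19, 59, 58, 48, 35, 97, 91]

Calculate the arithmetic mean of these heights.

56.8182

Step 1: Sum all values: 17 + 94 + 99 + 8 + 19 + 59 + 58 + 48 + 35 + 97 + 91 = 625
Step 2: Count the number of values: n = 11
Step 3: Mean = sum / n = 625 / 11 = 56.8182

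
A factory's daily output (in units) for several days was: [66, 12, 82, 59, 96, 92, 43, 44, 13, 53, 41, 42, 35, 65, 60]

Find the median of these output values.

53

Step 1: Sort the data in ascending order: [12, 13, 35, 41, 42, 43, 44, 53, 59, 60, 65, 66, 82, 92, 96]
Step 2: The number of values is n = 15.
Step 3: Since n is odd, the median is the middle value at position 8: 53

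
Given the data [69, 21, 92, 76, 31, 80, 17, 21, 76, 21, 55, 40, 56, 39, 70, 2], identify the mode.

21

Step 1: Count the frequency of each value:
  2: appears 1 time(s)
  17: appears 1 time(s)
  21: appears 3 time(s)
  31: appears 1 time(s)
  39: appears 1 time(s)
  40: appears 1 time(s)
  55: appears 1 time(s)
  56: appears 1 time(s)
  69: appears 1 time(s)
  70: appears 1 time(s)
  76: appears 2 time(s)
  80: appears 1 time(s)
  92: appears 1 time(s)
Step 2: The value 21 appears most frequently (3 times).
Step 3: Mode = 21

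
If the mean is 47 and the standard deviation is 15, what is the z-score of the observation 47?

0

Step 1: Recall the z-score formula: z = (x - mu) / sigma
Step 2: Substitute values: z = (47 - 47) / 15
Step 3: z = 0 / 15 = 0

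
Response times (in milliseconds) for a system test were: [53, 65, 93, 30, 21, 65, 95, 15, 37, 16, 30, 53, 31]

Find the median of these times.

37

Step 1: Sort the data in ascending order: [15, 16, 21, 30, 30, 31, 37, 53, 53, 65, 65, 93, 95]
Step 2: The number of values is n = 13.
Step 3: Since n is odd, the median is the middle value at position 7: 37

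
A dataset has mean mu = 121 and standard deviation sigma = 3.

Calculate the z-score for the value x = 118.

-1

Step 1: Recall the z-score formula: z = (x - mu) / sigma
Step 2: Substitute values: z = (118 - 121) / 3
Step 3: z = -3 / 3 = -1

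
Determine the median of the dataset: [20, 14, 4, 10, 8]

10

Step 1: Sort the data in ascending order: [4, 8, 10, 14, 20]
Step 2: The number of values is n = 5.
Step 3: Since n is odd, the median is the middle value at position 3: 10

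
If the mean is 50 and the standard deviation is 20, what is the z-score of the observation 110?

3

Step 1: Recall the z-score formula: z = (x - mu) / sigma
Step 2: Substitute values: z = (110 - 50) / 20
Step 3: z = 60 / 20 = 3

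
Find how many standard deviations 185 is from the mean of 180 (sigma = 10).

0.5

Step 1: Recall the z-score formula: z = (x - mu) / sigma
Step 2: Substitute values: z = (185 - 180) / 10
Step 3: z = 5 / 10 = 0.5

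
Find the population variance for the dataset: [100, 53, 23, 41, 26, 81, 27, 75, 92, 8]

947.04

Step 1: Compute the mean: (100 + 53 + 23 + 41 + 26 + 81 + 27 + 75 + 92 + 8) / 10 = 52.6
Step 2: Compute squared deviations from the mean:
  (100 - 52.6)^2 = 2246.76
  (53 - 52.6)^2 = 0.16
  (23 - 52.6)^2 = 876.16
  (41 - 52.6)^2 = 134.56
  (26 - 52.6)^2 = 707.56
  (81 - 52.6)^2 = 806.56
  (27 - 52.6)^2 = 655.36
  (75 - 52.6)^2 = 501.76
  (92 - 52.6)^2 = 1552.36
  (8 - 52.6)^2 = 1989.16
Step 3: Sum of squared deviations = 9470.4
Step 4: Population variance = 9470.4 / 10 = 947.04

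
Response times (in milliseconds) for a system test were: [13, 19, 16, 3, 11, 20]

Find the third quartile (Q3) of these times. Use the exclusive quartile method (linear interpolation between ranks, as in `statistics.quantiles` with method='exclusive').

19.25

Step 1: Sort the data: [3, 11, 13, 16, 19, 20]
Step 2: n = 6
Step 3: Using the exclusive quartile method:
  Q1 = 9
  Q2 (median) = 14.5
  Q3 = 19.25
  IQR = Q3 - Q1 = 19.25 - 9 = 10.25
Step 4: Q3 = 19.25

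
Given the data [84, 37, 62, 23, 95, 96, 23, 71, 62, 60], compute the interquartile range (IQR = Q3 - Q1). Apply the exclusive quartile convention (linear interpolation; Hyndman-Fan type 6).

53.25

Step 1: Sort the data: [23, 23, 37, 60, 62, 62, 71, 84, 95, 96]
Step 2: n = 10
Step 3: Using the exclusive quartile method:
  Q1 = 33.5
  Q2 (median) = 62
  Q3 = 86.75
  IQR = Q3 - Q1 = 86.75 - 33.5 = 53.25
Step 4: IQR = 53.25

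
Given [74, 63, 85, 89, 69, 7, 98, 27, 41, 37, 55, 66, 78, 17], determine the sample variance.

779.6484

Step 1: Compute the mean: (74 + 63 + 85 + 89 + 69 + 7 + 98 + 27 + 41 + 37 + 55 + 66 + 78 + 17) / 14 = 57.5714
Step 2: Compute squared deviations from the mean:
  (74 - 57.5714)^2 = 269.898
  (63 - 57.5714)^2 = 29.4694
  (85 - 57.5714)^2 = 752.3265
  (89 - 57.5714)^2 = 987.7551
  (69 - 57.5714)^2 = 130.6122
  (7 - 57.5714)^2 = 2557.4694
  (98 - 57.5714)^2 = 1634.4694
  (27 - 57.5714)^2 = 934.6122
  (41 - 57.5714)^2 = 274.6122
  (37 - 57.5714)^2 = 423.1837
  (55 - 57.5714)^2 = 6.6122
  (66 - 57.5714)^2 = 71.0408
  (78 - 57.5714)^2 = 417.3265
  (17 - 57.5714)^2 = 1646.0408
Step 3: Sum of squared deviations = 10135.4286
Step 4: Sample variance = 10135.4286 / 13 = 779.6484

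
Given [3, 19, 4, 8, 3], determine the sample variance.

46.3

Step 1: Compute the mean: (3 + 19 + 4 + 8 + 3) / 5 = 7.4
Step 2: Compute squared deviations from the mean:
  (3 - 7.4)^2 = 19.36
  (19 - 7.4)^2 = 134.56
  (4 - 7.4)^2 = 11.56
  (8 - 7.4)^2 = 0.36
  (3 - 7.4)^2 = 19.36
Step 3: Sum of squared deviations = 185.2
Step 4: Sample variance = 185.2 / 4 = 46.3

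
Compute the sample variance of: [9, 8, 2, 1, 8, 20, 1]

45.3333

Step 1: Compute the mean: (9 + 8 + 2 + 1 + 8 + 20 + 1) / 7 = 7
Step 2: Compute squared deviations from the mean:
  (9 - 7)^2 = 4
  (8 - 7)^2 = 1
  (2 - 7)^2 = 25
  (1 - 7)^2 = 36
  (8 - 7)^2 = 1
  (20 - 7)^2 = 169
  (1 - 7)^2 = 36
Step 3: Sum of squared deviations = 272
Step 4: Sample variance = 272 / 6 = 45.3333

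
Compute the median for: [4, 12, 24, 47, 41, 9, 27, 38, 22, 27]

25.5

Step 1: Sort the data in ascending order: [4, 9, 12, 22, 24, 27, 27, 38, 41, 47]
Step 2: The number of values is n = 10.
Step 3: Since n is even, the median is the average of positions 5 and 6:
  Median = (24 + 27) / 2 = 25.5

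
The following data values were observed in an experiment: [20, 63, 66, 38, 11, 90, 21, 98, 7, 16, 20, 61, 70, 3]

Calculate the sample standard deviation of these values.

32.1162

Step 1: Compute the mean: 41.7143
Step 2: Sum of squared deviations from the mean: 13408.8571
Step 3: Sample variance = 13408.8571 / 13 = 1031.4505
Step 4: Standard deviation = sqrt(1031.4505) = 32.1162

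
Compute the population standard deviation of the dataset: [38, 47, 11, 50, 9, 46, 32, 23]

15.1327

Step 1: Compute the mean: 32
Step 2: Sum of squared deviations from the mean: 1832
Step 3: Population variance = 1832 / 8 = 229
Step 4: Standard deviation = sqrt(229) = 15.1327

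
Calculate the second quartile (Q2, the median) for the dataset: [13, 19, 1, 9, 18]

13

Step 1: Sort the data: [1, 9, 13, 18, 19]
Step 2: n = 5
Step 3: Q2 is the median. Since n is odd, it is the middle value at position 3: 13
Step 4: Q2 = 13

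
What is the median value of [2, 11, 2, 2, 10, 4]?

3

Step 1: Sort the data in ascending order: [2, 2, 2, 4, 10, 11]
Step 2: The number of values is n = 6.
Step 3: Since n is even, the median is the average of positions 3 and 4:
  Median = (2 + 4) / 2 = 3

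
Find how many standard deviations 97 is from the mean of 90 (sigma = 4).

1.75

Step 1: Recall the z-score formula: z = (x - mu) / sigma
Step 2: Substitute values: z = (97 - 90) / 4
Step 3: z = 7 / 4 = 1.75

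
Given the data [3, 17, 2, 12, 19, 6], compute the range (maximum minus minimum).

17

Step 1: Identify the maximum value: max = 19
Step 2: Identify the minimum value: min = 2
Step 3: Range = max - min = 19 - 2 = 17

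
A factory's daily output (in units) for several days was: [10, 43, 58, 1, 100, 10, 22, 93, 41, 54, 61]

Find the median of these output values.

43

Step 1: Sort the data in ascending order: [1, 10, 10, 22, 41, 43, 54, 58, 61, 93, 100]
Step 2: The number of values is n = 11.
Step 3: Since n is odd, the median is the middle value at position 6: 43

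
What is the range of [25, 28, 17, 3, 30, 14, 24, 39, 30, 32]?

36

Step 1: Identify the maximum value: max = 39
Step 2: Identify the minimum value: min = 3
Step 3: Range = max - min = 39 - 3 = 36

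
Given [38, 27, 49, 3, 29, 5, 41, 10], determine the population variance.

266.1875

Step 1: Compute the mean: (38 + 27 + 49 + 3 + 29 + 5 + 41 + 10) / 8 = 25.25
Step 2: Compute squared deviations from the mean:
  (38 - 25.25)^2 = 162.5625
  (27 - 25.25)^2 = 3.0625
  (49 - 25.25)^2 = 564.0625
  (3 - 25.25)^2 = 495.0625
  (29 - 25.25)^2 = 14.0625
  (5 - 25.25)^2 = 410.0625
  (41 - 25.25)^2 = 248.0625
  (10 - 25.25)^2 = 232.5625
Step 3: Sum of squared deviations = 2129.5
Step 4: Population variance = 2129.5 / 8 = 266.1875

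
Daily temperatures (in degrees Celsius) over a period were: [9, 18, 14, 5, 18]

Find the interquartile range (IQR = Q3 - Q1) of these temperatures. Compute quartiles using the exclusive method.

11

Step 1: Sort the data: [5, 9, 14, 18, 18]
Step 2: n = 5
Step 3: Using the exclusive quartile method:
  Q1 = 7
  Q2 (median) = 14
  Q3 = 18
  IQR = Q3 - Q1 = 18 - 7 = 11
Step 4: IQR = 11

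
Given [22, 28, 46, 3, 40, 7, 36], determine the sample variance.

267.6667

Step 1: Compute the mean: (22 + 28 + 46 + 3 + 40 + 7 + 36) / 7 = 26
Step 2: Compute squared deviations from the mean:
  (22 - 26)^2 = 16
  (28 - 26)^2 = 4
  (46 - 26)^2 = 400
  (3 - 26)^2 = 529
  (40 - 26)^2 = 196
  (7 - 26)^2 = 361
  (36 - 26)^2 = 100
Step 3: Sum of squared deviations = 1606
Step 4: Sample variance = 1606 / 6 = 267.6667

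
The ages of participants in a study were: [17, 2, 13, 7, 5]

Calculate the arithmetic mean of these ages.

8.8

Step 1: Sum all values: 17 + 2 + 13 + 7 + 5 = 44
Step 2: Count the number of values: n = 5
Step 3: Mean = sum / n = 44 / 5 = 8.8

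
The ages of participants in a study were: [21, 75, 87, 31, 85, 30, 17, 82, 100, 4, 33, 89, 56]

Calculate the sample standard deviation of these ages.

33.0644

Step 1: Compute the mean: 54.6154
Step 2: Sum of squared deviations from the mean: 13119.0769
Step 3: Sample variance = 13119.0769 / 12 = 1093.2564
Step 4: Standard deviation = sqrt(1093.2564) = 33.0644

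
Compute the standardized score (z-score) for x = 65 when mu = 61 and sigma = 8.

0.5

Step 1: Recall the z-score formula: z = (x - mu) / sigma
Step 2: Substitute values: z = (65 - 61) / 8
Step 3: z = 4 / 8 = 0.5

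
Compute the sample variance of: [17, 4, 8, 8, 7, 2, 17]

34.6667

Step 1: Compute the mean: (17 + 4 + 8 + 8 + 7 + 2 + 17) / 7 = 9
Step 2: Compute squared deviations from the mean:
  (17 - 9)^2 = 64
  (4 - 9)^2 = 25
  (8 - 9)^2 = 1
  (8 - 9)^2 = 1
  (7 - 9)^2 = 4
  (2 - 9)^2 = 49
  (17 - 9)^2 = 64
Step 3: Sum of squared deviations = 208
Step 4: Sample variance = 208 / 6 = 34.6667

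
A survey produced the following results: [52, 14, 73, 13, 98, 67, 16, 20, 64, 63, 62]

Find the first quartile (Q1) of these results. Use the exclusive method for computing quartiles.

16

Step 1: Sort the data: [13, 14, 16, 20, 52, 62, 63, 64, 67, 73, 98]
Step 2: n = 11
Step 3: Using the exclusive quartile method:
  Q1 = 16
  Q2 (median) = 62
  Q3 = 67
  IQR = Q3 - Q1 = 67 - 16 = 51
Step 4: Q1 = 16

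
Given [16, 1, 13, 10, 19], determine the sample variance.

47.7

Step 1: Compute the mean: (16 + 1 + 13 + 10 + 19) / 5 = 11.8
Step 2: Compute squared deviations from the mean:
  (16 - 11.8)^2 = 17.64
  (1 - 11.8)^2 = 116.64
  (13 - 11.8)^2 = 1.44
  (10 - 11.8)^2 = 3.24
  (19 - 11.8)^2 = 51.84
Step 3: Sum of squared deviations = 190.8
Step 4: Sample variance = 190.8 / 4 = 47.7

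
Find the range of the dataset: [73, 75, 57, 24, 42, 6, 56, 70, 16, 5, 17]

70

Step 1: Identify the maximum value: max = 75
Step 2: Identify the minimum value: min = 5
Step 3: Range = max - min = 75 - 5 = 70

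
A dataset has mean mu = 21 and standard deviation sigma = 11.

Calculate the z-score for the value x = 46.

2.2727

Step 1: Recall the z-score formula: z = (x - mu) / sigma
Step 2: Substitute values: z = (46 - 21) / 11
Step 3: z = 25 / 11 = 2.2727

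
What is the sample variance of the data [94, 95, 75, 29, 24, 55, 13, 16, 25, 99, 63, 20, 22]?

1091.7692

Step 1: Compute the mean: (94 + 95 + 75 + 29 + 24 + 55 + 13 + 16 + 25 + 99 + 63 + 20 + 22) / 13 = 48.4615
Step 2: Compute squared deviations from the mean:
  (94 - 48.4615)^2 = 2073.7515
  (95 - 48.4615)^2 = 2165.8284
  (75 - 48.4615)^2 = 704.2899
  (29 - 48.4615)^2 = 378.7515
  (24 - 48.4615)^2 = 598.3669
  (55 - 48.4615)^2 = 42.7515
  (13 - 48.4615)^2 = 1257.5207
  (16 - 48.4615)^2 = 1053.7515
  (25 - 48.4615)^2 = 550.4438
  (99 - 48.4615)^2 = 2554.1361
  (63 - 48.4615)^2 = 211.3669
  (20 - 48.4615)^2 = 810.0592
  (22 - 48.4615)^2 = 700.213
Step 3: Sum of squared deviations = 13101.2308
Step 4: Sample variance = 13101.2308 / 12 = 1091.7692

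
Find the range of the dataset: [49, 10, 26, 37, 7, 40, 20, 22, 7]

42

Step 1: Identify the maximum value: max = 49
Step 2: Identify the minimum value: min = 7
Step 3: Range = max - min = 49 - 7 = 42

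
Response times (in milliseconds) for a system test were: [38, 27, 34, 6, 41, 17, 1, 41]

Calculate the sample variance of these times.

251.9821

Step 1: Compute the mean: (38 + 27 + 34 + 6 + 41 + 17 + 1 + 41) / 8 = 25.625
Step 2: Compute squared deviations from the mean:
  (38 - 25.625)^2 = 153.1406
  (27 - 25.625)^2 = 1.8906
  (34 - 25.625)^2 = 70.1406
  (6 - 25.625)^2 = 385.1406
  (41 - 25.625)^2 = 236.3906
  (17 - 25.625)^2 = 74.3906
  (1 - 25.625)^2 = 606.3906
  (41 - 25.625)^2 = 236.3906
Step 3: Sum of squared deviations = 1763.875
Step 4: Sample variance = 1763.875 / 7 = 251.9821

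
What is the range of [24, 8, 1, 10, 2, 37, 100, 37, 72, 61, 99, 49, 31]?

99

Step 1: Identify the maximum value: max = 100
Step 2: Identify the minimum value: min = 1
Step 3: Range = max - min = 100 - 1 = 99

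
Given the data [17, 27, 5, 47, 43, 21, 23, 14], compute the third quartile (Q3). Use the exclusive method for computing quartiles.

39

Step 1: Sort the data: [5, 14, 17, 21, 23, 27, 43, 47]
Step 2: n = 8
Step 3: Using the exclusive quartile method:
  Q1 = 14.75
  Q2 (median) = 22
  Q3 = 39
  IQR = Q3 - Q1 = 39 - 14.75 = 24.25
Step 4: Q3 = 39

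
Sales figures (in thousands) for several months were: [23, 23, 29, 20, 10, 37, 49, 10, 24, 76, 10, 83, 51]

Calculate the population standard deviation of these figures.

23.1688

Step 1: Compute the mean: 34.2308
Step 2: Sum of squared deviations from the mean: 6978.3077
Step 3: Population variance = 6978.3077 / 13 = 536.7929
Step 4: Standard deviation = sqrt(536.7929) = 23.1688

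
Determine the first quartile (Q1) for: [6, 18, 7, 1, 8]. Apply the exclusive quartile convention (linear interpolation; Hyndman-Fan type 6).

3.5

Step 1: Sort the data: [1, 6, 7, 8, 18]
Step 2: n = 5
Step 3: Using the exclusive quartile method:
  Q1 = 3.5
  Q2 (median) = 7
  Q3 = 13
  IQR = Q3 - Q1 = 13 - 3.5 = 9.5
Step 4: Q1 = 3.5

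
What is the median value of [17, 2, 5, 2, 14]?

5

Step 1: Sort the data in ascending order: [2, 2, 5, 14, 17]
Step 2: The number of values is n = 5.
Step 3: Since n is odd, the median is the middle value at position 3: 5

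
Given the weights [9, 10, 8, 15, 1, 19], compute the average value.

10.3333

Step 1: Sum all values: 9 + 10 + 8 + 15 + 1 + 19 = 62
Step 2: Count the number of values: n = 6
Step 3: Mean = sum / n = 62 / 6 = 10.3333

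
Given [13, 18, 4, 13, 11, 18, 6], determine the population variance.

24.9796

Step 1: Compute the mean: (13 + 18 + 4 + 13 + 11 + 18 + 6) / 7 = 11.8571
Step 2: Compute squared deviations from the mean:
  (13 - 11.8571)^2 = 1.3061
  (18 - 11.8571)^2 = 37.7347
  (4 - 11.8571)^2 = 61.7347
  (13 - 11.8571)^2 = 1.3061
  (11 - 11.8571)^2 = 0.7347
  (18 - 11.8571)^2 = 37.7347
  (6 - 11.8571)^2 = 34.3061
Step 3: Sum of squared deviations = 174.8571
Step 4: Population variance = 174.8571 / 7 = 24.9796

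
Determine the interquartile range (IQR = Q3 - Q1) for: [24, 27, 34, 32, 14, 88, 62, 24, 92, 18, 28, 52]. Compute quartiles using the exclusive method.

35.5

Step 1: Sort the data: [14, 18, 24, 24, 27, 28, 32, 34, 52, 62, 88, 92]
Step 2: n = 12
Step 3: Using the exclusive quartile method:
  Q1 = 24
  Q2 (median) = 30
  Q3 = 59.5
  IQR = Q3 - Q1 = 59.5 - 24 = 35.5
Step 4: IQR = 35.5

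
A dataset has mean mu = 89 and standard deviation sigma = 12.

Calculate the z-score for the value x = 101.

1

Step 1: Recall the z-score formula: z = (x - mu) / sigma
Step 2: Substitute values: z = (101 - 89) / 12
Step 3: z = 12 / 12 = 1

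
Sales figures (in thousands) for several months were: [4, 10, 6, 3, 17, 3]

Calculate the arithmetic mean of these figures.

7.1667

Step 1: Sum all values: 4 + 10 + 6 + 3 + 17 + 3 = 43
Step 2: Count the number of values: n = 6
Step 3: Mean = sum / n = 43 / 6 = 7.1667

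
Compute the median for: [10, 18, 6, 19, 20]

18

Step 1: Sort the data in ascending order: [6, 10, 18, 19, 20]
Step 2: The number of values is n = 5.
Step 3: Since n is odd, the median is the middle value at position 3: 18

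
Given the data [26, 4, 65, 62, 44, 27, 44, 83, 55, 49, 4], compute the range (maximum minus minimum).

79

Step 1: Identify the maximum value: max = 83
Step 2: Identify the minimum value: min = 4
Step 3: Range = max - min = 83 - 4 = 79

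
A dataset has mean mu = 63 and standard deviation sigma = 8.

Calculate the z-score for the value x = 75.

1.5

Step 1: Recall the z-score formula: z = (x - mu) / sigma
Step 2: Substitute values: z = (75 - 63) / 8
Step 3: z = 12 / 8 = 1.5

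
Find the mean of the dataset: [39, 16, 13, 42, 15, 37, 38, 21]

27.625

Step 1: Sum all values: 39 + 16 + 13 + 42 + 15 + 37 + 38 + 21 = 221
Step 2: Count the number of values: n = 8
Step 3: Mean = sum / n = 221 / 8 = 27.625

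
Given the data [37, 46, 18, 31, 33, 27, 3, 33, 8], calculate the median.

31

Step 1: Sort the data in ascending order: [3, 8, 18, 27, 31, 33, 33, 37, 46]
Step 2: The number of values is n = 9.
Step 3: Since n is odd, the median is the middle value at position 5: 31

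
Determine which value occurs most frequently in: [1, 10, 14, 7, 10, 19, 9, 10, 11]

10

Step 1: Count the frequency of each value:
  1: appears 1 time(s)
  7: appears 1 time(s)
  9: appears 1 time(s)
  10: appears 3 time(s)
  11: appears 1 time(s)
  14: appears 1 time(s)
  19: appears 1 time(s)
Step 2: The value 10 appears most frequently (3 times).
Step 3: Mode = 10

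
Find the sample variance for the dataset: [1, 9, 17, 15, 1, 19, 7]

54.4762

Step 1: Compute the mean: (1 + 9 + 17 + 15 + 1 + 19 + 7) / 7 = 9.8571
Step 2: Compute squared deviations from the mean:
  (1 - 9.8571)^2 = 78.449
  (9 - 9.8571)^2 = 0.7347
  (17 - 9.8571)^2 = 51.0204
  (15 - 9.8571)^2 = 26.449
  (1 - 9.8571)^2 = 78.449
  (19 - 9.8571)^2 = 83.5918
  (7 - 9.8571)^2 = 8.1633
Step 3: Sum of squared deviations = 326.8571
Step 4: Sample variance = 326.8571 / 6 = 54.4762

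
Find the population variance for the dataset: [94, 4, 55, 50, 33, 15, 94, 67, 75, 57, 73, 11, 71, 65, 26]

778.3556

Step 1: Compute the mean: (94 + 4 + 55 + 50 + 33 + 15 + 94 + 67 + 75 + 57 + 73 + 11 + 71 + 65 + 26) / 15 = 52.6667
Step 2: Compute squared deviations from the mean:
  (94 - 52.6667)^2 = 1708.4444
  (4 - 52.6667)^2 = 2368.4444
  (55 - 52.6667)^2 = 5.4444
  (50 - 52.6667)^2 = 7.1111
  (33 - 52.6667)^2 = 386.7778
  (15 - 52.6667)^2 = 1418.7778
  (94 - 52.6667)^2 = 1708.4444
  (67 - 52.6667)^2 = 205.4444
  (75 - 52.6667)^2 = 498.7778
  (57 - 52.6667)^2 = 18.7778
  (73 - 52.6667)^2 = 413.4444
  (11 - 52.6667)^2 = 1736.1111
  (71 - 52.6667)^2 = 336.1111
  (65 - 52.6667)^2 = 152.1111
  (26 - 52.6667)^2 = 711.1111
Step 3: Sum of squared deviations = 11675.3333
Step 4: Population variance = 11675.3333 / 15 = 778.3556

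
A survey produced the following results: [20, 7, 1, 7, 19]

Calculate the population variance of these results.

55.36

Step 1: Compute the mean: (20 + 7 + 1 + 7 + 19) / 5 = 10.8
Step 2: Compute squared deviations from the mean:
  (20 - 10.8)^2 = 84.64
  (7 - 10.8)^2 = 14.44
  (1 - 10.8)^2 = 96.04
  (7 - 10.8)^2 = 14.44
  (19 - 10.8)^2 = 67.24
Step 3: Sum of squared deviations = 276.8
Step 4: Population variance = 276.8 / 5 = 55.36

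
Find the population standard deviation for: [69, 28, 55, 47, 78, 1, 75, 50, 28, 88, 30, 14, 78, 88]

27.3612

Step 1: Compute the mean: 52.0714
Step 2: Sum of squared deviations from the mean: 10480.9286
Step 3: Population variance = 10480.9286 / 14 = 748.6378
Step 4: Standard deviation = sqrt(748.6378) = 27.3612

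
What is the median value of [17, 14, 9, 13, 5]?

13

Step 1: Sort the data in ascending order: [5, 9, 13, 14, 17]
Step 2: The number of values is n = 5.
Step 3: Since n is odd, the median is the middle value at position 3: 13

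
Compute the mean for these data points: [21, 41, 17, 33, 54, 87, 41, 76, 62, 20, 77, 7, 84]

47.6923

Step 1: Sum all values: 21 + 41 + 17 + 33 + 54 + 87 + 41 + 76 + 62 + 20 + 77 + 7 + 84 = 620
Step 2: Count the number of values: n = 13
Step 3: Mean = sum / n = 620 / 13 = 47.6923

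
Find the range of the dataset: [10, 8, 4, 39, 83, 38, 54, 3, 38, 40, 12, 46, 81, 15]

80

Step 1: Identify the maximum value: max = 83
Step 2: Identify the minimum value: min = 3
Step 3: Range = max - min = 83 - 3 = 80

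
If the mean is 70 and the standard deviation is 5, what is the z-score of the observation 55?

-3

Step 1: Recall the z-score formula: z = (x - mu) / sigma
Step 2: Substitute values: z = (55 - 70) / 5
Step 3: z = -15 / 5 = -3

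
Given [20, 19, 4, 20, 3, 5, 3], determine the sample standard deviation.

8.5412

Step 1: Compute the mean: 10.5714
Step 2: Sum of squared deviations from the mean: 437.7143
Step 3: Sample variance = 437.7143 / 6 = 72.9524
Step 4: Standard deviation = sqrt(72.9524) = 8.5412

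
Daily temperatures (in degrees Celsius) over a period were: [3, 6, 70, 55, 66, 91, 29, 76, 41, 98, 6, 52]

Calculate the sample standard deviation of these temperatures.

32.953

Step 1: Compute the mean: 49.4167
Step 2: Sum of squared deviations from the mean: 11944.9167
Step 3: Sample variance = 11944.9167 / 11 = 1085.9015
Step 4: Standard deviation = sqrt(1085.9015) = 32.953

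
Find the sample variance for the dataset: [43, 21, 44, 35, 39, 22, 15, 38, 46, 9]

176.4

Step 1: Compute the mean: (43 + 21 + 44 + 35 + 39 + 22 + 15 + 38 + 46 + 9) / 10 = 31.2
Step 2: Compute squared deviations from the mean:
  (43 - 31.2)^2 = 139.24
  (21 - 31.2)^2 = 104.04
  (44 - 31.2)^2 = 163.84
  (35 - 31.2)^2 = 14.44
  (39 - 31.2)^2 = 60.84
  (22 - 31.2)^2 = 84.64
  (15 - 31.2)^2 = 262.44
  (38 - 31.2)^2 = 46.24
  (46 - 31.2)^2 = 219.04
  (9 - 31.2)^2 = 492.84
Step 3: Sum of squared deviations = 1587.6
Step 4: Sample variance = 1587.6 / 9 = 176.4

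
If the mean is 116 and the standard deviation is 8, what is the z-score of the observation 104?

-1.5

Step 1: Recall the z-score formula: z = (x - mu) / sigma
Step 2: Substitute values: z = (104 - 116) / 8
Step 3: z = -12 / 8 = -1.5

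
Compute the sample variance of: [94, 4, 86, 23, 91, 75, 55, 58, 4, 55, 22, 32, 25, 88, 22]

1039.781

Step 1: Compute the mean: (94 + 4 + 86 + 23 + 91 + 75 + 55 + 58 + 4 + 55 + 22 + 32 + 25 + 88 + 22) / 15 = 48.9333
Step 2: Compute squared deviations from the mean:
  (94 - 48.9333)^2 = 2031.0044
  (4 - 48.9333)^2 = 2019.0044
  (86 - 48.9333)^2 = 1373.9378
  (23 - 48.9333)^2 = 672.5378
  (91 - 48.9333)^2 = 1769.6044
  (75 - 48.9333)^2 = 679.4711
  (55 - 48.9333)^2 = 36.8044
  (58 - 48.9333)^2 = 82.2044
  (4 - 48.9333)^2 = 2019.0044
  (55 - 48.9333)^2 = 36.8044
  (22 - 48.9333)^2 = 725.4044
  (32 - 48.9333)^2 = 286.7378
  (25 - 48.9333)^2 = 572.8044
  (88 - 48.9333)^2 = 1526.2044
  (22 - 48.9333)^2 = 725.4044
Step 3: Sum of squared deviations = 14556.9333
Step 4: Sample variance = 14556.9333 / 14 = 1039.781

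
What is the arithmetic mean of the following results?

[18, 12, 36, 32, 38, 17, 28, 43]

28

Step 1: Sum all values: 18 + 12 + 36 + 32 + 38 + 17 + 28 + 43 = 224
Step 2: Count the number of values: n = 8
Step 3: Mean = sum / n = 224 / 8 = 28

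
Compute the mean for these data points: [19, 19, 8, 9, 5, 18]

13

Step 1: Sum all values: 19 + 19 + 8 + 9 + 5 + 18 = 78
Step 2: Count the number of values: n = 6
Step 3: Mean = sum / n = 78 / 6 = 13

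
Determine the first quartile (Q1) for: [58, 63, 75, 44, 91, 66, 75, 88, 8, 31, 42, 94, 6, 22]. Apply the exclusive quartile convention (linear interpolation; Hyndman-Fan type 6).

28.75

Step 1: Sort the data: [6, 8, 22, 31, 42, 44, 58, 63, 66, 75, 75, 88, 91, 94]
Step 2: n = 14
Step 3: Using the exclusive quartile method:
  Q1 = 28.75
  Q2 (median) = 60.5
  Q3 = 78.25
  IQR = Q3 - Q1 = 78.25 - 28.75 = 49.5
Step 4: Q1 = 28.75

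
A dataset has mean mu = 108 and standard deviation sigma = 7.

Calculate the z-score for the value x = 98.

-1.4286

Step 1: Recall the z-score formula: z = (x - mu) / sigma
Step 2: Substitute values: z = (98 - 108) / 7
Step 3: z = -10 / 7 = -1.4286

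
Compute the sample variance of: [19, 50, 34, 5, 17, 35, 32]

218.9524

Step 1: Compute the mean: (19 + 50 + 34 + 5 + 17 + 35 + 32) / 7 = 27.4286
Step 2: Compute squared deviations from the mean:
  (19 - 27.4286)^2 = 71.0408
  (50 - 27.4286)^2 = 509.4694
  (34 - 27.4286)^2 = 43.1837
  (5 - 27.4286)^2 = 503.0408
  (17 - 27.4286)^2 = 108.7551
  (35 - 27.4286)^2 = 57.3265
  (32 - 27.4286)^2 = 20.898
Step 3: Sum of squared deviations = 1313.7143
Step 4: Sample variance = 1313.7143 / 6 = 218.9524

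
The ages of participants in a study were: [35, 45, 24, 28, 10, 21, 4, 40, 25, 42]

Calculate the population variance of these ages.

164.84

Step 1: Compute the mean: (35 + 45 + 24 + 28 + 10 + 21 + 4 + 40 + 25 + 42) / 10 = 27.4
Step 2: Compute squared deviations from the mean:
  (35 - 27.4)^2 = 57.76
  (45 - 27.4)^2 = 309.76
  (24 - 27.4)^2 = 11.56
  (28 - 27.4)^2 = 0.36
  (10 - 27.4)^2 = 302.76
  (21 - 27.4)^2 = 40.96
  (4 - 27.4)^2 = 547.56
  (40 - 27.4)^2 = 158.76
  (25 - 27.4)^2 = 5.76
  (42 - 27.4)^2 = 213.16
Step 3: Sum of squared deviations = 1648.4
Step 4: Population variance = 1648.4 / 10 = 164.84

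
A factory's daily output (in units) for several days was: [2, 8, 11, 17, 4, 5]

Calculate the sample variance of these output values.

30.1667

Step 1: Compute the mean: (2 + 8 + 11 + 17 + 4 + 5) / 6 = 7.8333
Step 2: Compute squared deviations from the mean:
  (2 - 7.8333)^2 = 34.0278
  (8 - 7.8333)^2 = 0.0278
  (11 - 7.8333)^2 = 10.0278
  (17 - 7.8333)^2 = 84.0278
  (4 - 7.8333)^2 = 14.6944
  (5 - 7.8333)^2 = 8.0278
Step 3: Sum of squared deviations = 150.8333
Step 4: Sample variance = 150.8333 / 5 = 30.1667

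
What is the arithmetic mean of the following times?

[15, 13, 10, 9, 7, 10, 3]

9.5714

Step 1: Sum all values: 15 + 13 + 10 + 9 + 7 + 10 + 3 = 67
Step 2: Count the number of values: n = 7
Step 3: Mean = sum / n = 67 / 7 = 9.5714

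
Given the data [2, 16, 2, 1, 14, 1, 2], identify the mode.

2

Step 1: Count the frequency of each value:
  1: appears 2 time(s)
  2: appears 3 time(s)
  14: appears 1 time(s)
  16: appears 1 time(s)
Step 2: The value 2 appears most frequently (3 times).
Step 3: Mode = 2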